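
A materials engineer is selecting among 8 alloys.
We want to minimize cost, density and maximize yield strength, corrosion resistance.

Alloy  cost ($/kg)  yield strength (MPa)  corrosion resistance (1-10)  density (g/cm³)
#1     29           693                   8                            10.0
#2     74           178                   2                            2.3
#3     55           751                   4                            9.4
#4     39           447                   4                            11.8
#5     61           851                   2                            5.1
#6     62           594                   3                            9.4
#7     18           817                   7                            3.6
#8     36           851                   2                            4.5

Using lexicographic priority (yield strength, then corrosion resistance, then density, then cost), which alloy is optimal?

#8

First maximize yield strength: best is 851, kept {#5, #8}.
Then maximize corrosion resistance: best is 2, kept {#5, #8}.
Then minimize density: best is 4.5, kept {#8}.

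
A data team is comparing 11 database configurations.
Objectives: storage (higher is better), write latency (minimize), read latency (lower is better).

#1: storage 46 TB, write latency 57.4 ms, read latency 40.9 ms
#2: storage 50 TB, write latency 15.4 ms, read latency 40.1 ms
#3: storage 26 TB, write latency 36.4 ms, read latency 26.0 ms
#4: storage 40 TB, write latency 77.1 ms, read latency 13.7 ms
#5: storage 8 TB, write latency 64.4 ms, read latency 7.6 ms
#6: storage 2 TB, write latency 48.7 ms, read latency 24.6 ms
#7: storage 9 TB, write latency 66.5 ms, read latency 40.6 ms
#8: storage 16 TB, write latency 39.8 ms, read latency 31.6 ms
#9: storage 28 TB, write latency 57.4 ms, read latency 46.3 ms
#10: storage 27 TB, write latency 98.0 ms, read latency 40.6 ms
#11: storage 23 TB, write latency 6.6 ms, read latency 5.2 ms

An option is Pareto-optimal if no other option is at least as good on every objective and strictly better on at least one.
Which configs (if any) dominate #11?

#1: worse on write latency (57.4 vs 6.6).
#2: worse on write latency (15.4 vs 6.6).
#3: worse on write latency (36.4 vs 6.6).
#4: worse on write latency (77.1 vs 6.6).
#5: worse on storage (8 vs 23).
#6: worse on storage (2 vs 23).
#7: worse on storage (9 vs 23).
#8: worse on storage (16 vs 23).
#9: worse on write latency (57.4 vs 6.6).
#10: worse on write latency (98.0 vs 6.6).
No option dominates #11.

none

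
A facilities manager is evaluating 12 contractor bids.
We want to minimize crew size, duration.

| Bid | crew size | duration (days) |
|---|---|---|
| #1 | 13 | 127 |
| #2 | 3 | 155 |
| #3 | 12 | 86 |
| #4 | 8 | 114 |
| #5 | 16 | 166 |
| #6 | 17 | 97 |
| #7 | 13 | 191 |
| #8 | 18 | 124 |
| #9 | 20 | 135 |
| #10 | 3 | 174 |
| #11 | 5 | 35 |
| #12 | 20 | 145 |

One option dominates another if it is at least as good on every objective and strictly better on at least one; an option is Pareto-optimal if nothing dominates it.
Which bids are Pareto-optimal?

#1: dominated by #3 (crew size 12≤13, duration 86≤127).
#2: not dominated.
#3: dominated by #11 (crew size 5≤12, duration 35≤86).
#4: dominated by #11 (crew size 5≤8, duration 35≤114).
#5: dominated by #1 (crew size 13≤16, duration 127≤166).
#6: dominated by #3 (crew size 12≤17, duration 86≤97).
#7: dominated by #1 (crew size 13≤13, duration 127≤191).
#8: dominated by #3 (crew size 12≤18, duration 86≤124).
#9: dominated by #1 (crew size 13≤20, duration 127≤135).
#10: dominated by #2 (crew size 3≤3, duration 155≤174).
#11: not dominated (best duration).
#12: dominated by #1 (crew size 13≤20, duration 127≤145).

#2, #11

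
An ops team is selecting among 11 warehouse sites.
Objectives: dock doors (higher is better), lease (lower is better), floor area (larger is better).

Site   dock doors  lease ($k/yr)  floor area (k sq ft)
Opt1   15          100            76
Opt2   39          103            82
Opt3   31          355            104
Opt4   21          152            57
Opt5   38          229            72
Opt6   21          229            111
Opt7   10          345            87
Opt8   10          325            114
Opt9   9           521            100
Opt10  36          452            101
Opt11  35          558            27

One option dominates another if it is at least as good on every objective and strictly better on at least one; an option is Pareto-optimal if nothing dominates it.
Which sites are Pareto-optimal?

Opt1: not dominated (best lease).
Opt2: not dominated (best dock doors).
Opt3: not dominated.
Opt4: dominated by Opt2 (dock doors 39≥21, lease 103≤152, floor area 82≥57).
Opt5: dominated by Opt2 (dock doors 39≥38, lease 103≤229, floor area 82≥72).
Opt6: not dominated.
Opt7: dominated by Opt6 (dock doors 21≥10, lease 229≤345, floor area 111≥87).
Opt8: not dominated (best floor area).
Opt9: dominated by Opt3 (dock doors 31≥9, lease 355≤521, floor area 104≥100).
Opt10: not dominated.
Opt11: dominated by Opt2 (dock doors 39≥35, lease 103≤558, floor area 82≥27).

Opt1, Opt2, Opt3, Opt6, Opt8, Opt10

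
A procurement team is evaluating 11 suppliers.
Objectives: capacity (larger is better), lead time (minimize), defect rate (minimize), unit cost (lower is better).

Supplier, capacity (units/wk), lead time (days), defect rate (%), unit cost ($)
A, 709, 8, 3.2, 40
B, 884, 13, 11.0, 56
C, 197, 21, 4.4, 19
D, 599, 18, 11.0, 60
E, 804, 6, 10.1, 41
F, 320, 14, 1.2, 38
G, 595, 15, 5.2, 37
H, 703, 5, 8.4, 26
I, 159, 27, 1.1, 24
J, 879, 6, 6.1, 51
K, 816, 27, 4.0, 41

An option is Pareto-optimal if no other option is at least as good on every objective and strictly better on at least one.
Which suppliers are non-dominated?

A: not dominated.
B: not dominated (best capacity).
C: not dominated (best unit cost).
D: dominated by A (capacity 709≥599, lead time 8≤18, defect rate 3.2≤11.0, unit cost 40≤60).
E: not dominated.
F: not dominated.
G: not dominated.
H: not dominated (best lead time).
I: not dominated (best defect rate).
J: not dominated.
K: not dominated.

A, B, C, E, F, G, H, I, J, K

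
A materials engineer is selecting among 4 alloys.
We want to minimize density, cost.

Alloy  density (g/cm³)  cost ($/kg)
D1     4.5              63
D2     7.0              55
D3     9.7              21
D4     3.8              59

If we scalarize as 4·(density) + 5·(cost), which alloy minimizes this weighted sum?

D3

D1: 4·4.5 + 5·63 = 333.0
D2: 4·7.0 + 5·55 = 303.0
D3: 4·9.7 + 5·21 = 143.8
D4: 4·3.8 + 5·59 = 310.2
Lowest: D3 at 143.8.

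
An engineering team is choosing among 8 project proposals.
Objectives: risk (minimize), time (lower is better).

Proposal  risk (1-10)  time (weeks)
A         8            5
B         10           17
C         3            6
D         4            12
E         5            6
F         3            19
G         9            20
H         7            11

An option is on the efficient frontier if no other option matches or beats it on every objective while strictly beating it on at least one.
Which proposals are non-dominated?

A: not dominated (best time).
B: dominated by A (risk 8≤10, time 5≤17).
C: not dominated.
D: dominated by C (risk 3≤4, time 6≤12).
E: dominated by C (risk 3≤5, time 6≤6).
F: dominated by C (risk 3≤3, time 6≤19).
G: dominated by A (risk 8≤9, time 5≤20).
H: dominated by C (risk 3≤7, time 6≤11).

A, C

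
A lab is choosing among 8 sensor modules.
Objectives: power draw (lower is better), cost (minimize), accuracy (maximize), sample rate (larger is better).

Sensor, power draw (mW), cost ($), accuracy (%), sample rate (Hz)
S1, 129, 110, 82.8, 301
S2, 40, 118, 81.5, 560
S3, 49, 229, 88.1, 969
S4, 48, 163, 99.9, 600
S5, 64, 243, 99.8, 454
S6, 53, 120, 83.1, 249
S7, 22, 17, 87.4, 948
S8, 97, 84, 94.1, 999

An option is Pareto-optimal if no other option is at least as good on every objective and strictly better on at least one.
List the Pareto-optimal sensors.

S1: dominated by S7 (power draw 22≤129, cost 17≤110, accuracy 87.4≥82.8, sample rate 948≥301).
S2: dominated by S7 (power draw 22≤40, cost 17≤118, accuracy 87.4≥81.5, sample rate 948≥560).
S3: not dominated.
S4: not dominated (best accuracy).
S5: dominated by S4 (power draw 48≤64, cost 163≤243, accuracy 99.9≥99.8, sample rate 600≥454).
S6: dominated by S7 (power draw 22≤53, cost 17≤120, accuracy 87.4≥83.1, sample rate 948≥249).
S7: not dominated (best power draw).
S8: not dominated (best sample rate).

S3, S4, S7, S8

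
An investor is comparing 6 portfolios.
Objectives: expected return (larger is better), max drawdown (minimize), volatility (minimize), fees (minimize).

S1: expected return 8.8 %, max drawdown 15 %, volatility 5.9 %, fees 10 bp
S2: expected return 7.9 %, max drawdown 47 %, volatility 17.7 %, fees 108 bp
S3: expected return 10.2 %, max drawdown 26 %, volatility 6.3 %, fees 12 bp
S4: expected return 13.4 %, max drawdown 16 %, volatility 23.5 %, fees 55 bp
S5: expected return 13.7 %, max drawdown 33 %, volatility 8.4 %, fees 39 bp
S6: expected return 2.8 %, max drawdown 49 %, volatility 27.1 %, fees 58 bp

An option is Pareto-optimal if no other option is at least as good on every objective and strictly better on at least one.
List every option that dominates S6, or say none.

S1: expected return 8.8≥2.8, max drawdown 15≤49, volatility 5.9≤27.1, fees 10≤58 — dominates S6.
S3: expected return 10.2≥2.8, max drawdown 26≤49, volatility 6.3≤27.1, fees 12≤58 — dominates S6.
S4: expected return 13.4≥2.8, max drawdown 16≤49, volatility 23.5≤27.1, fees 55≤58 — dominates S6.
S5: expected return 13.7≥2.8, max drawdown 33≤49, volatility 8.4≤27.1, fees 39≤58 — dominates S6.
Others (S2) are each worse than S6 on at least one objective.

S1, S3, S4, S5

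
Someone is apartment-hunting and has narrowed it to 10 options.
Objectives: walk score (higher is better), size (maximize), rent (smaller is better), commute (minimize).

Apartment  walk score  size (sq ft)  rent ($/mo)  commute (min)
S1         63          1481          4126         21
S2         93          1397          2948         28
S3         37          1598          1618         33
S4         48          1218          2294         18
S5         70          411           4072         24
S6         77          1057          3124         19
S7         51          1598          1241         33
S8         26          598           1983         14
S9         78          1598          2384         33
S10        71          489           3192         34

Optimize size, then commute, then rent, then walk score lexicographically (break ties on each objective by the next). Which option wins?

First maximize size: best is 1598, kept {S3, S7, S9}.
Then minimize commute: best is 33, kept {S3, S7, S9}.
Then minimize rent: best is 1241, kept {S7}.

S7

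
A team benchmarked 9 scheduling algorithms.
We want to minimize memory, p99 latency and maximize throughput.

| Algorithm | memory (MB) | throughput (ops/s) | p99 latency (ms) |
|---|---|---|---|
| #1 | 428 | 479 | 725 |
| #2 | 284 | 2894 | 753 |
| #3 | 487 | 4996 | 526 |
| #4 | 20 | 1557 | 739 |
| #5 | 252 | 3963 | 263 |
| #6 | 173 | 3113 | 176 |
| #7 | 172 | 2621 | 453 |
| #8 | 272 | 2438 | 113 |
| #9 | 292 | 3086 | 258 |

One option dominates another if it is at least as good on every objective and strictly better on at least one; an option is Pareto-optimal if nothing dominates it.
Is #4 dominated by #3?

#3 vs #4: #3 is worse on memory (487 vs 20), so it does not dominate #4.

No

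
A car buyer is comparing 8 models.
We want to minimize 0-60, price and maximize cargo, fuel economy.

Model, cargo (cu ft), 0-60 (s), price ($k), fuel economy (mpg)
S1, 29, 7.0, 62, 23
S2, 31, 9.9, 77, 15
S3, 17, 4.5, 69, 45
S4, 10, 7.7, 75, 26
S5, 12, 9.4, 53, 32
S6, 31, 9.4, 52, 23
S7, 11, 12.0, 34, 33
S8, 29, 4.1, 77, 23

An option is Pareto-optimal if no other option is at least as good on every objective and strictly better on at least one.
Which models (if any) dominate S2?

S6

S6: cargo 31≥31, 0-60 9.4≤9.9, price 52≤77, fuel economy 23≥15 — dominates S2.
Others (S1, S3, S4, S5, S7, S8) are each worse than S2 on at least one objective.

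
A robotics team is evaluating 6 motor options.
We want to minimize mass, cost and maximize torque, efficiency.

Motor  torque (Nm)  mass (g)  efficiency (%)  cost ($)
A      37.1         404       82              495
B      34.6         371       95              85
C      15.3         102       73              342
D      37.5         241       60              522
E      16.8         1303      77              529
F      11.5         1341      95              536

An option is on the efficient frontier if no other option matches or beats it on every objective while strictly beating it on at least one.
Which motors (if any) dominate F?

B

B: torque 34.6≥11.5, mass 371≤1341, efficiency 95≥95, cost 85≤536 — dominates F.
Others (A, C, D, E) are each worse than F on at least one objective.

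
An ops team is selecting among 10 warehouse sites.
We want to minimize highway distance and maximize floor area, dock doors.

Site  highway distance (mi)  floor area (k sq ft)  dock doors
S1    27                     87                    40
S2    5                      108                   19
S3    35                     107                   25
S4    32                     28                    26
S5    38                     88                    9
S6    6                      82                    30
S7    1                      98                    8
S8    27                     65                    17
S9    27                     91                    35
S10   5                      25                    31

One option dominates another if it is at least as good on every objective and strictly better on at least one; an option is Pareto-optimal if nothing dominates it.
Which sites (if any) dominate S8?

S1, S2, S6, S9

S1: highway distance 27≤27, floor area 87≥65, dock doors 40≥17 — dominates S8.
S2: highway distance 5≤27, floor area 108≥65, dock doors 19≥17 — dominates S8.
S6: highway distance 6≤27, floor area 82≥65, dock doors 30≥17 — dominates S8.
S9: highway distance 27≤27, floor area 91≥65, dock doors 35≥17 — dominates S8.
Others (S3, S4, S5, S7, S10) are each worse than S8 on at least one objective.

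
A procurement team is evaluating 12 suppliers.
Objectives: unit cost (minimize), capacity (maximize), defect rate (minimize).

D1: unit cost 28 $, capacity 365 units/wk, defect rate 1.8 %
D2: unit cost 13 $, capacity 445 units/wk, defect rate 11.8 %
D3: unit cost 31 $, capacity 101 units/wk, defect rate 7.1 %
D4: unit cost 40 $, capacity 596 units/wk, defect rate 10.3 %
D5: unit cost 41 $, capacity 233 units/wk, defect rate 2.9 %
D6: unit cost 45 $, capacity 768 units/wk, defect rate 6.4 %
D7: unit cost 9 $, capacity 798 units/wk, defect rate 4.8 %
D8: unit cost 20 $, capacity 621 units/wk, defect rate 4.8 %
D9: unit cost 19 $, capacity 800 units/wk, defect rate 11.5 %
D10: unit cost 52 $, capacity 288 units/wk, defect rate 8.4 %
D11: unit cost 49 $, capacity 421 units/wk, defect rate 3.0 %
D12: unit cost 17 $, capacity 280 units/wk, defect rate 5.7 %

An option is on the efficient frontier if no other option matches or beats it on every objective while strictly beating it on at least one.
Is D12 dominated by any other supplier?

D7 vs D12: unit cost 9≤17, capacity 798≥280, defect rate 4.8≤5.7 — D7 is at least as good on every objective and strictly better on at least one, so D7 dominates D12.

Yes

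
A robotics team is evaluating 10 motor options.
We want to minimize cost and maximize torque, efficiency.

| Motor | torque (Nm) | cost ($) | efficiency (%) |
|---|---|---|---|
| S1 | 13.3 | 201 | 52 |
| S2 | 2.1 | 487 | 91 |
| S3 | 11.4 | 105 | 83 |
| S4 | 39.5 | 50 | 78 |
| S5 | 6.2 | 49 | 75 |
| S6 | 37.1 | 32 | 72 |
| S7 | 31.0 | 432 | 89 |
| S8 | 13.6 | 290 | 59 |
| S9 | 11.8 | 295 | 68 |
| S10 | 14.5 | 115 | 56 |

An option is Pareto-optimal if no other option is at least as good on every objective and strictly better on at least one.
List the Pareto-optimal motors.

S2, S3, S4, S5, S6, S7

S1: dominated by S4 (torque 39.5≥13.3, cost 50≤201, efficiency 78≥52).
S2: not dominated (best efficiency).
S3: not dominated.
S4: not dominated (best torque).
S5: not dominated.
S6: not dominated (best cost).
S7: not dominated.
S8: dominated by S4 (torque 39.5≥13.6, cost 50≤290, efficiency 78≥59).
S9: dominated by S4 (torque 39.5≥11.8, cost 50≤295, efficiency 78≥68).
S10: dominated by S4 (torque 39.5≥14.5, cost 50≤115, efficiency 78≥56).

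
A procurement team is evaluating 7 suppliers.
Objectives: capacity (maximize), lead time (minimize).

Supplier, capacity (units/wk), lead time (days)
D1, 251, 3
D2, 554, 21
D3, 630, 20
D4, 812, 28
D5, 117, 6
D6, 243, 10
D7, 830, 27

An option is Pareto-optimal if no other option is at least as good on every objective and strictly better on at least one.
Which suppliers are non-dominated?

D1: not dominated (best lead time).
D2: dominated by D3 (capacity 630≥554, lead time 20≤21).
D3: not dominated.
D4: dominated by D7 (capacity 830≥812, lead time 27≤28).
D5: dominated by D1 (capacity 251≥117, lead time 3≤6).
D6: dominated by D1 (capacity 251≥243, lead time 3≤10).
D7: not dominated (best capacity).

D1, D3, D7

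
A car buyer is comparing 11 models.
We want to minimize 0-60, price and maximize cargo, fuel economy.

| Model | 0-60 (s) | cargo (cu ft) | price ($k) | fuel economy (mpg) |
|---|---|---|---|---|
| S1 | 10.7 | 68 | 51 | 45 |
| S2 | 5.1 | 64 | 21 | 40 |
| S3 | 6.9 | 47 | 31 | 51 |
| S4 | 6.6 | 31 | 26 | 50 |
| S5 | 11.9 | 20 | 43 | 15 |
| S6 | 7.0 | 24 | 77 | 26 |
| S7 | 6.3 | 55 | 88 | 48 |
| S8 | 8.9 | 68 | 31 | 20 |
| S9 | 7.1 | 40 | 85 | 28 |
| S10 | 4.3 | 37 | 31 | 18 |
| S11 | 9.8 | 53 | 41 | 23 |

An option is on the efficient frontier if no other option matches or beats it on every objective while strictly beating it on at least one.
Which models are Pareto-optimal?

S1, S2, S3, S4, S7, S8, S10

S1: not dominated.
S2: not dominated (best price).
S3: not dominated (best fuel economy).
S4: not dominated.
S5: dominated by S2 (0-60 5.1≤11.9, cargo 64≥20, price 21≤43, fuel economy 40≥15).
S6: dominated by S2 (0-60 5.1≤7.0, cargo 64≥24, price 21≤77, fuel economy 40≥26).
S7: not dominated.
S8: not dominated.
S9: dominated by S2 (0-60 5.1≤7.1, cargo 64≥40, price 21≤85, fuel economy 40≥28).
S10: not dominated (best 0-60).
S11: dominated by S2 (0-60 5.1≤9.8, cargo 64≥53, price 21≤41, fuel economy 40≥23).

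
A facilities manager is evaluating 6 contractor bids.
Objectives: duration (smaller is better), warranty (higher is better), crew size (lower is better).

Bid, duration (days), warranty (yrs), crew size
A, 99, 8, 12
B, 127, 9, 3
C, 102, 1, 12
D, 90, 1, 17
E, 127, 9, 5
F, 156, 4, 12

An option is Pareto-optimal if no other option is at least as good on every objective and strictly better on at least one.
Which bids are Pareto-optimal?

A, B, D

A: not dominated.
B: not dominated (best crew size).
C: dominated by A (duration 99≤102, warranty 8≥1, crew size 12≤12).
D: not dominated (best duration).
E: dominated by B (duration 127≤127, warranty 9≥9, crew size 3≤5).
F: dominated by A (duration 99≤156, warranty 8≥4, crew size 12≤12).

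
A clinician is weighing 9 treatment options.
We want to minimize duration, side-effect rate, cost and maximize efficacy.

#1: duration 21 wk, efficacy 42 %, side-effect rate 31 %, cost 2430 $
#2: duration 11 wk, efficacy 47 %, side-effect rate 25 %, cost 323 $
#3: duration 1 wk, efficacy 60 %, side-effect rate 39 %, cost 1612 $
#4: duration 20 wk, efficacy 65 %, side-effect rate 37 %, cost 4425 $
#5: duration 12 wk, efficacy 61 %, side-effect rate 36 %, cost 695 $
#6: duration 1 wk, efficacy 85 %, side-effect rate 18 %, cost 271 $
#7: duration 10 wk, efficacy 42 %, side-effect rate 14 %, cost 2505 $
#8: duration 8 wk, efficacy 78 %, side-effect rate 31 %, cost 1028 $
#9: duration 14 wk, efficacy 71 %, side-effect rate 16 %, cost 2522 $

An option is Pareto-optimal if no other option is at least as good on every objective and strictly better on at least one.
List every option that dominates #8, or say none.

#6

#6: duration 1≤8, efficacy 85≥78, side-effect rate 18≤31, cost 271≤1028 — dominates #8.
Others (#1, #2, #3, #4, #5, #7, #9) are each worse than #8 on at least one objective.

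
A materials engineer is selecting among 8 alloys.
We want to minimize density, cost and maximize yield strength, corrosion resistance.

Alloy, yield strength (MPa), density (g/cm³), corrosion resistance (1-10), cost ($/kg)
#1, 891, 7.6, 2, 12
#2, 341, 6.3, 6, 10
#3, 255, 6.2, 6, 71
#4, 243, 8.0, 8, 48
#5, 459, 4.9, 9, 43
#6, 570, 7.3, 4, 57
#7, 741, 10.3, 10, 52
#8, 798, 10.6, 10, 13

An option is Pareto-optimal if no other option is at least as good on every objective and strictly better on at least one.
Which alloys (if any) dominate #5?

none

#1: worse on density (7.6 vs 4.9).
#2: worse on yield strength (341 vs 459).
#3: worse on yield strength (255 vs 459).
#4: worse on yield strength (243 vs 459).
#6: worse on density (7.3 vs 4.9).
#7: worse on density (10.3 vs 4.9).
#8: worse on density (10.6 vs 4.9).
No option dominates #5.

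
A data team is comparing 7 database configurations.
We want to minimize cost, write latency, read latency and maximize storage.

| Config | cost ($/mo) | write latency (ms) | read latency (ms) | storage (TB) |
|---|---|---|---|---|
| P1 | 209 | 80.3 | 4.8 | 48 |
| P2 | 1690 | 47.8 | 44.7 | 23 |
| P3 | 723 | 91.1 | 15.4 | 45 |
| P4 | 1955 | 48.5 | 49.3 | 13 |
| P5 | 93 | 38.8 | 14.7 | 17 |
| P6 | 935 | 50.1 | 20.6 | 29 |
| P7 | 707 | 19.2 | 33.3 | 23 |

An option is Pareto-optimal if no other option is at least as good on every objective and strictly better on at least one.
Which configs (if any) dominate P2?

P7: cost 707≤1690, write latency 19.2≤47.8, read latency 33.3≤44.7, storage 23≥23 — dominates P2.
Others (P1, P3, P4, P5, P6) are each worse than P2 on at least one objective.

P7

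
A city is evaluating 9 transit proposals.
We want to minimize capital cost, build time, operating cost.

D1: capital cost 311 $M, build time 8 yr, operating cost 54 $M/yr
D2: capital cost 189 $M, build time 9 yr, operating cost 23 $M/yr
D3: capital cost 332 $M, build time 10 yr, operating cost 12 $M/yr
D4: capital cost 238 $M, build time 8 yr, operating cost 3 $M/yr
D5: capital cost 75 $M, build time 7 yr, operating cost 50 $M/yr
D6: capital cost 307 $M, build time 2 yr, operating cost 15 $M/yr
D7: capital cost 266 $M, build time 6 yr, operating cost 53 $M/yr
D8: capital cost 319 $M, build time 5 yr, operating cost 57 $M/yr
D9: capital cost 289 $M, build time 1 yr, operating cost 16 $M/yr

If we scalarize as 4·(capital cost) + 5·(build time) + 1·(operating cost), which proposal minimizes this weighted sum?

D1: 4·311 + 5·8 + 1·54 = 1338
D2: 4·189 + 5·9 + 1·23 = 824
D3: 4·332 + 5·10 + 1·12 = 1390
D4: 4·238 + 5·8 + 1·3 = 995
D5: 4·75 + 5·7 + 1·50 = 385
D6: 4·307 + 5·2 + 1·15 = 1253
D7: 4·266 + 5·6 + 1·53 = 1147
D8: 4·319 + 5·5 + 1·57 = 1358
D9: 4·289 + 5·1 + 1·16 = 1177
Lowest: D5 at 385.

D5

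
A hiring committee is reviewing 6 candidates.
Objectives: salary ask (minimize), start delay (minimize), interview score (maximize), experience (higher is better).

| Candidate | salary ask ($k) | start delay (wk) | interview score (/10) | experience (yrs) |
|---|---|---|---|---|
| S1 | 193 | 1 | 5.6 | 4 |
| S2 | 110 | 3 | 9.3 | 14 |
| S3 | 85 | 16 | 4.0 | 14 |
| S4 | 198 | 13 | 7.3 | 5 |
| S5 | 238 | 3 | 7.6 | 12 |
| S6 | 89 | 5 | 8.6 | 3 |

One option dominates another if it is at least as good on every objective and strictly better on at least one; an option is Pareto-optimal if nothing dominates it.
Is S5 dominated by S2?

S2 vs S5: salary ask 110≤238, start delay 3≤3, interview score 9.3≥7.6, experience 14≥12 — S2 is at least as good on every objective with at least one strict improvement.

Yes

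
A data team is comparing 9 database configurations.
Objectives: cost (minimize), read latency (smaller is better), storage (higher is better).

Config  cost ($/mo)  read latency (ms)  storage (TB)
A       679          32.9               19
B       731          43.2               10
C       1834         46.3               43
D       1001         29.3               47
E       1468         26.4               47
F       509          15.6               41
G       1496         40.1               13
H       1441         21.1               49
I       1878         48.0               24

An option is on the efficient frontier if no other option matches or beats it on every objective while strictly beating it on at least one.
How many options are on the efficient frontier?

3

A: dominated by F (cost 509≤679, read latency 15.6≤32.9, storage 41≥19).
B: dominated by A (cost 679≤731, read latency 32.9≤43.2, storage 19≥10).
C: dominated by D (cost 1001≤1834, read latency 29.3≤46.3, storage 47≥43).
D: not dominated.
E: dominated by H (cost 1441≤1468, read latency 21.1≤26.4, storage 49≥47).
F: not dominated (best cost).
G: dominated by A (cost 679≤1496, read latency 32.9≤40.1, storage 19≥13).
H: not dominated (best storage).
I: dominated by C (cost 1834≤1878, read latency 46.3≤48.0, storage 43≥24).
Pareto-optimal: D, F, H → 3.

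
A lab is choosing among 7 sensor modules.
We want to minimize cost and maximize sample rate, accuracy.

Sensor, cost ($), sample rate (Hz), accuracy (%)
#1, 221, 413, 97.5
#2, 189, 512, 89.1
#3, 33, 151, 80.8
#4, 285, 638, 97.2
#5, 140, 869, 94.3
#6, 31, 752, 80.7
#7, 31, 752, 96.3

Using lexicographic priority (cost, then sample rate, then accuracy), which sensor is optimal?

First minimize cost: best is 31, kept {#6, #7}.
Then maximize sample rate: best is 752, kept {#6, #7}.
Then maximize accuracy: best is 96.3, kept {#7}.

#7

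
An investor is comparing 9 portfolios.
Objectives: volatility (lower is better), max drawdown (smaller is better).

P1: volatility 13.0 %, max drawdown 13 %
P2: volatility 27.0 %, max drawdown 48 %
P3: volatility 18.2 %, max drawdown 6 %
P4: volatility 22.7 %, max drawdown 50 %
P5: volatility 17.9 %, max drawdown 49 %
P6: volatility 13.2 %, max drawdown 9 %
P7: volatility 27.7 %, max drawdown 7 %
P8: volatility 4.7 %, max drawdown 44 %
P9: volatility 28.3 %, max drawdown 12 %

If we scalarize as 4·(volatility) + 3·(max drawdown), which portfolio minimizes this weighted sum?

P1: 4·13.0 + 3·13 = 91.0
P2: 4·27.0 + 3·48 = 252.0
P3: 4·18.2 + 3·6 = 90.8
P4: 4·22.7 + 3·50 = 240.8
P5: 4·17.9 + 3·49 = 218.6
P6: 4·13.2 + 3·9 = 79.8
P7: 4·27.7 + 3·7 = 131.8
P8: 4·4.7 + 3·44 = 150.8
P9: 4·28.3 + 3·12 = 149.2
Lowest: P6 at 79.8.

P6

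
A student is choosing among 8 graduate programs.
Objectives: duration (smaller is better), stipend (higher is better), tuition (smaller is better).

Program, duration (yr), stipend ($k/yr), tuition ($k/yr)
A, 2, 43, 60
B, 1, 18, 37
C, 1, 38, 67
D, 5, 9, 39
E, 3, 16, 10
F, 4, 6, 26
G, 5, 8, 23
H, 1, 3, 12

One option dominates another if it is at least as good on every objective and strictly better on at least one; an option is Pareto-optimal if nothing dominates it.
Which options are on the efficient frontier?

A: not dominated (best stipend).
B: not dominated.
C: not dominated.
D: dominated by B (duration 1≤5, stipend 18≥9, tuition 37≤39).
E: not dominated (best tuition).
F: dominated by E (duration 3≤4, stipend 16≥6, tuition 10≤26).
G: dominated by E (duration 3≤5, stipend 16≥8, tuition 10≤23).
H: not dominated.

A, B, C, E, H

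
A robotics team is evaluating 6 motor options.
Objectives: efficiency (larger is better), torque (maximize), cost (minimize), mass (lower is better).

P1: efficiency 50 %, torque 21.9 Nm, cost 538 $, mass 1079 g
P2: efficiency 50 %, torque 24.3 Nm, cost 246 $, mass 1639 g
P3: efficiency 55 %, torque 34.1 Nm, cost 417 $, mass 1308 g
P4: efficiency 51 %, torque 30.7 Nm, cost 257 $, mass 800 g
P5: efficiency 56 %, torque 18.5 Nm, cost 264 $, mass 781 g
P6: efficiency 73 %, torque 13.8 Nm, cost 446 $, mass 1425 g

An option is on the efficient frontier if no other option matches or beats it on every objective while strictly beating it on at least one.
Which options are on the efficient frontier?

P2, P3, P4, P5, P6

P1: dominated by P4 (efficiency 51≥50, torque 30.7≥21.9, cost 257≤538, mass 800≤1079).
P2: not dominated (best cost).
P3: not dominated (best torque).
P4: not dominated.
P5: not dominated (best mass).
P6: not dominated (best efficiency).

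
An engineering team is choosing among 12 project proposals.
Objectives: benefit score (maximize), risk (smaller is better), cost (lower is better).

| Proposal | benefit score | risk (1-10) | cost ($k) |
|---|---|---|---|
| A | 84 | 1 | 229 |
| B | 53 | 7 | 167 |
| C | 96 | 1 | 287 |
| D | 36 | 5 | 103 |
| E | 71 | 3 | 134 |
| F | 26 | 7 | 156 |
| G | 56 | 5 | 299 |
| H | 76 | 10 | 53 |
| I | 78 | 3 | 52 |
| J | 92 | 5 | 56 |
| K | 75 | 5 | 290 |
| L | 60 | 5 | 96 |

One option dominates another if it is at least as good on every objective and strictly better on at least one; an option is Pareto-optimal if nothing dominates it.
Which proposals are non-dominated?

A, C, I, J

A: not dominated.
B: dominated by E (benefit score 71≥53, risk 3≤7, cost 134≤167).
C: not dominated (best benefit score).
D: dominated by I (benefit score 78≥36, risk 3≤5, cost 52≤103).
E: dominated by I (benefit score 78≥71, risk 3≤3, cost 52≤134).
F: dominated by D (benefit score 36≥26, risk 5≤7, cost 103≤156).
G: dominated by A (benefit score 84≥56, risk 1≤5, cost 229≤299).
H: dominated by I (benefit score 78≥76, risk 3≤10, cost 52≤53).
I: not dominated (best cost).
J: not dominated.
K: dominated by A (benefit score 84≥75, risk 1≤5, cost 229≤290).
L: dominated by I (benefit score 78≥60, risk 3≤5, cost 52≤96).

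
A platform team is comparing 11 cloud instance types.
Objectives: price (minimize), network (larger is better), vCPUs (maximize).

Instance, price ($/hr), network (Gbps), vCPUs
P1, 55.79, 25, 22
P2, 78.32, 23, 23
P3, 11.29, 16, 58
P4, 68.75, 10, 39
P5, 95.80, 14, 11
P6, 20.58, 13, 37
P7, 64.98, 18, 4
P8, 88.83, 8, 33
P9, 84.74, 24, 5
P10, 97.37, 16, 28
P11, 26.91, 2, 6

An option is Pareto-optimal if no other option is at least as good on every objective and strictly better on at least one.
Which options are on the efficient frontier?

P1: not dominated (best network).
P2: not dominated.
P3: not dominated (best price).
P4: dominated by P3 (price 11.29≤68.75, network 16≥10, vCPUs 58≥39).
P5: dominated by P1 (price 55.79≤95.80, network 25≥14, vCPUs 22≥11).
P6: dominated by P3 (price 11.29≤20.58, network 16≥13, vCPUs 58≥37).
P7: dominated by P1 (price 55.79≤64.98, network 25≥18, vCPUs 22≥4).
P8: dominated by P3 (price 11.29≤88.83, network 16≥8, vCPUs 58≥33).
P9: dominated by P1 (price 55.79≤84.74, network 25≥24, vCPUs 22≥5).
P10: dominated by P3 (price 11.29≤97.37, network 16≥16, vCPUs 58≥28).
P11: dominated by P3 (price 11.29≤26.91, network 16≥2, vCPUs 58≥6).

P1, P2, P3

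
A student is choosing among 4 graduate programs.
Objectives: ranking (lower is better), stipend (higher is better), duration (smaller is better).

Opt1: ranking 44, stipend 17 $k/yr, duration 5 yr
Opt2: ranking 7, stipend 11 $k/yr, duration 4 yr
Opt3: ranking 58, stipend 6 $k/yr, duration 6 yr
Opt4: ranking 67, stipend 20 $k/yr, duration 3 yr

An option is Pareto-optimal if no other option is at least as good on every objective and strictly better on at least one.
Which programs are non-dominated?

Opt1, Opt2, Opt4

Opt1: not dominated.
Opt2: not dominated (best ranking).
Opt3: dominated by Opt1 (ranking 44≤58, stipend 17≥6, duration 5≤6).
Opt4: not dominated (best stipend).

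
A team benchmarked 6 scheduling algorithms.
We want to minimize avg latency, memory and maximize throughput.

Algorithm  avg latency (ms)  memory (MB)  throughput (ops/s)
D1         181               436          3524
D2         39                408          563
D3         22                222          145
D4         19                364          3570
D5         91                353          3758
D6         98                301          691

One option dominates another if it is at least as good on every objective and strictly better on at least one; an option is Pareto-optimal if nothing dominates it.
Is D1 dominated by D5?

D5 vs D1: avg latency 91≤181, memory 353≤436, throughput 3758≥3524 — D5 is at least as good on every objective with at least one strict improvement.

Yes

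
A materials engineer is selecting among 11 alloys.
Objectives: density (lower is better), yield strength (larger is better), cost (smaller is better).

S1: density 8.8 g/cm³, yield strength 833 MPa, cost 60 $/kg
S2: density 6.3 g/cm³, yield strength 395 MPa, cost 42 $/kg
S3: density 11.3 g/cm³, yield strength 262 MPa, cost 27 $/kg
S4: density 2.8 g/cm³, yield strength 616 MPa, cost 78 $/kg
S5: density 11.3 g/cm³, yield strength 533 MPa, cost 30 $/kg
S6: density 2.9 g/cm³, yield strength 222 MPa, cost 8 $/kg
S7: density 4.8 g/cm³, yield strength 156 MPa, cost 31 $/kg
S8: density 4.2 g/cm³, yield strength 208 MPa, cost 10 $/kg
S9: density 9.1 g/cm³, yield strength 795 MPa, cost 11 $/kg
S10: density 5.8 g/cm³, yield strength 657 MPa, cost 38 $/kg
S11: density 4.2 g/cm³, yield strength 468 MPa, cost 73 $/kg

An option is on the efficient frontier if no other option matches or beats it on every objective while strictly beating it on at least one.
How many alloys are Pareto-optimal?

S1: not dominated (best yield strength).
S2: dominated by S10 (density 5.8≤6.3, yield strength 657≥395, cost 38≤42).
S3: dominated by S9 (density 9.1≤11.3, yield strength 795≥262, cost 11≤27).
S4: not dominated (best density).
S5: dominated by S9 (density 9.1≤11.3, yield strength 795≥533, cost 11≤30).
S6: not dominated (best cost).
S7: dominated by S6 (density 2.9≤4.8, yield strength 222≥156, cost 8≤31).
S8: dominated by S6 (density 2.9≤4.2, yield strength 222≥208, cost 8≤10).
S9: not dominated.
S10: not dominated.
S11: not dominated.
Pareto-optimal: S1, S4, S6, S9, S10, S11 → 6.

6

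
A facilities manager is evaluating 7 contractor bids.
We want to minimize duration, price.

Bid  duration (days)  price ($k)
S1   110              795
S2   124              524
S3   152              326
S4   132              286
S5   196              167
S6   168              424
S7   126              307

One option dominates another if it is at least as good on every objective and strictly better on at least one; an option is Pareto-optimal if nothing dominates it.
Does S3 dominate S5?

S3 vs S5: S3 is worse on price (326 vs 167), so it does not dominate S5.

No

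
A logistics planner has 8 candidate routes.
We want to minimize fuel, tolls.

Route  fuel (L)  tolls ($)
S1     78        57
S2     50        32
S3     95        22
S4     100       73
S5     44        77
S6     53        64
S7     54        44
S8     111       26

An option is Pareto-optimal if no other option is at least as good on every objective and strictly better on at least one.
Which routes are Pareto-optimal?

S1: dominated by S2 (fuel 50≤78, tolls 32≤57).
S2: not dominated.
S3: not dominated (best tolls).
S4: dominated by S1 (fuel 78≤100, tolls 57≤73).
S5: not dominated (best fuel).
S6: dominated by S2 (fuel 50≤53, tolls 32≤64).
S7: dominated by S2 (fuel 50≤54, tolls 32≤44).
S8: dominated by S3 (fuel 95≤111, tolls 22≤26).

S2, S3, S5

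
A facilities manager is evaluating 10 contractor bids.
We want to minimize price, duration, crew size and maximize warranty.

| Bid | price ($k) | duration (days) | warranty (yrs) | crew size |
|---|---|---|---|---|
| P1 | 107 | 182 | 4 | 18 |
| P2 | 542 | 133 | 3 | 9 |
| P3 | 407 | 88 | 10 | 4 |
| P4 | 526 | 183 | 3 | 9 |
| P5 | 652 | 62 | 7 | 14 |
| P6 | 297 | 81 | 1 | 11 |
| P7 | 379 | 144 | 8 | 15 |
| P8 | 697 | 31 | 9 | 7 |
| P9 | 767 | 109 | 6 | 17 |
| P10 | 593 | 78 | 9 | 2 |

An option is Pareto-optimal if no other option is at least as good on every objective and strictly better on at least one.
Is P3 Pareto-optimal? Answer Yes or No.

Yes

P1: worse on duration (182 vs 88).
P2: worse on price (542 vs 407).
P4: worse on price (526 vs 407).
P5: worse on price (652 vs 407).
P6: worse on warranty (1 vs 10).
P7: worse on duration (144 vs 88).
P8: worse on price (697 vs 407).
P9: worse on price (767 vs 407).
P10: worse on price (593 vs 407).
No option is at least as good as P3 on every objective and strictly better on one.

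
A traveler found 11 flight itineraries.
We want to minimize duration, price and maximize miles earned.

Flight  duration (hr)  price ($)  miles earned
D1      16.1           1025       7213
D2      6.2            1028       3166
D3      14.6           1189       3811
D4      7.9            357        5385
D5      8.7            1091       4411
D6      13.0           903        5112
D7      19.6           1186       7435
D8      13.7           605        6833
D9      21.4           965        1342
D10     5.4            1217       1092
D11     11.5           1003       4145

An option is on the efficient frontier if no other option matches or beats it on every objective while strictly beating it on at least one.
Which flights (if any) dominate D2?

D1: worse on duration (16.1 vs 6.2).
D3: worse on duration (14.6 vs 6.2).
D4: worse on duration (7.9 vs 6.2).
D5: worse on duration (8.7 vs 6.2).
D6: worse on duration (13.0 vs 6.2).
D7: worse on duration (19.6 vs 6.2).
D8: worse on duration (13.7 vs 6.2).
D9: worse on duration (21.4 vs 6.2).
D10: worse on price (1217 vs 1028).
D11: worse on duration (11.5 vs 6.2).
No option dominates D2.

none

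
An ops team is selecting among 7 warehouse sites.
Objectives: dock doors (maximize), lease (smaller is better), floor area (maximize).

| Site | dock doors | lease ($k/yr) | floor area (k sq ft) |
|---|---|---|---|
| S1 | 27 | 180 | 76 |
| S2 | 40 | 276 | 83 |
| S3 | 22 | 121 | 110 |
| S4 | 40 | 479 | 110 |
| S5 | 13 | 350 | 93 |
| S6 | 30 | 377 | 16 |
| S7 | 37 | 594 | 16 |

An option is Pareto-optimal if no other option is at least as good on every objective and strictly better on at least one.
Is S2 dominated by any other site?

S1: worse on dock doors (27 vs 40).
S3: worse on dock doors (22 vs 40).
S4: worse on lease (479 vs 276).
S5: worse on dock doors (13 vs 40).
S6: worse on dock doors (30 vs 40).
S7: worse on dock doors (37 vs 40).
No option is at least as good as S2 on every objective and strictly better on one.

No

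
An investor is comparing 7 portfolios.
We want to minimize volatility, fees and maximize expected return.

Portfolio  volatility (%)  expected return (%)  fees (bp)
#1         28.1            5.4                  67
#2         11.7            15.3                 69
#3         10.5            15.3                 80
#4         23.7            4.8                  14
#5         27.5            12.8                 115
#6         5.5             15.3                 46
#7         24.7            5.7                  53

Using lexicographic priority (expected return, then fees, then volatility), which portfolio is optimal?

First maximize expected return: best is 15.3, kept {#2, #3, #6}.
Then minimize fees: best is 46, kept {#6}.

#6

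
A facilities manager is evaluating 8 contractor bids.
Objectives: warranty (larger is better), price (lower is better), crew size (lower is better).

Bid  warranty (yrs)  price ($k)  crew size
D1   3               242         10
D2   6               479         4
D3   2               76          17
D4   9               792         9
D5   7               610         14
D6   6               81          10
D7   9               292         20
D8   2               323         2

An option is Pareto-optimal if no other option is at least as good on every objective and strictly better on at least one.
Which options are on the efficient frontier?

D1: dominated by D6 (warranty 6≥3, price 81≤242, crew size 10≤10).
D2: not dominated.
D3: not dominated (best price).
D4: not dominated.
D5: not dominated.
D6: not dominated.
D7: not dominated.
D8: not dominated (best crew size).

D2, D3, D4, D5, D6, D7, D8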